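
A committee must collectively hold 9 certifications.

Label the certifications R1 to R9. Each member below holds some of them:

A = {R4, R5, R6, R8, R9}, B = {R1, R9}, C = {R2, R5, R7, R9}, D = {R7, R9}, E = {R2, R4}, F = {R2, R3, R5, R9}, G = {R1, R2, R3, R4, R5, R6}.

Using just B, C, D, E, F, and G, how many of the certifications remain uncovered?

1

Union of B, C, D, E, F, G = {R1, R2, R3, R4, R5, R6, R7, R9}.
Not covered: R8 — 1 certification.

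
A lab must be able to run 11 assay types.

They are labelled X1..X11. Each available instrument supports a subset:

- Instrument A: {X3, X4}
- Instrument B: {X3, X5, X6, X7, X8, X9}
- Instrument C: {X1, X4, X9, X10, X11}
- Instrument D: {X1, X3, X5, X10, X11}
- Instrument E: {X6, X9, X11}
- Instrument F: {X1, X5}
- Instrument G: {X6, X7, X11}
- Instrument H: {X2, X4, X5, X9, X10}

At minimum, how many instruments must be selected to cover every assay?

3

B and C and H together: B ∪ C ∪ H = {X1, X2, X3, X4, X5, X6, X7, X8, X9, X10, X11} — every assay is covered.
Only H contains X2, so H is forced; the remaining 6 assays need at least 2 more instruments (each remaining instrument adds at most 4) — so at least 3 instruments are needed, and 3 is optimal.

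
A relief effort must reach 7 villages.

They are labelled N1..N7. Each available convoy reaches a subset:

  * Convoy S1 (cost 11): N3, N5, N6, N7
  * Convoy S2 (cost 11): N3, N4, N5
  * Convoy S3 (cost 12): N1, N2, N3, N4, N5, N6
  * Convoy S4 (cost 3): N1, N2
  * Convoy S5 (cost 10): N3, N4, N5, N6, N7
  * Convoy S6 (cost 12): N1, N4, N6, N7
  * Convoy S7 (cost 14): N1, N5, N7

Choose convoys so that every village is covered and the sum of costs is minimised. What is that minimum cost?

S4, S5 together cover every village (S4 ∪ S5 = {N1, N2, N3, N4, N5, N6, N7}); total cost 3 + 10 = 13.
No covering selection has total cost below 13.

13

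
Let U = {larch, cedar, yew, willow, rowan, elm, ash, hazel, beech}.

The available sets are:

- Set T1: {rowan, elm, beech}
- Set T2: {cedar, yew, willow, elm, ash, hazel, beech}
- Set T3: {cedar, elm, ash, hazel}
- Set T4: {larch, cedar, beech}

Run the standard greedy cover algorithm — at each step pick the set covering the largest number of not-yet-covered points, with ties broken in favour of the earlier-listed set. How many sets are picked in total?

3

Greedy: pick T2 (covers 7 new) → pick T1 (covers 1 new) → pick T4 (covers 1 new). Total picks: 3.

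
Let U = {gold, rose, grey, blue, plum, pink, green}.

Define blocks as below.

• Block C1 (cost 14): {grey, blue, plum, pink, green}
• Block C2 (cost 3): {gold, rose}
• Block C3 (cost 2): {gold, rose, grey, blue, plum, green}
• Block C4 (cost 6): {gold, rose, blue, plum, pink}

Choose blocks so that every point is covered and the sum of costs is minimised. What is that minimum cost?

C3, C4 together cover every point (C3 ∪ C4 = {gold, rose, grey, blue, plum, pink, green}); total cost 2 + 6 = 8.
No covering selection has total cost below 8.

8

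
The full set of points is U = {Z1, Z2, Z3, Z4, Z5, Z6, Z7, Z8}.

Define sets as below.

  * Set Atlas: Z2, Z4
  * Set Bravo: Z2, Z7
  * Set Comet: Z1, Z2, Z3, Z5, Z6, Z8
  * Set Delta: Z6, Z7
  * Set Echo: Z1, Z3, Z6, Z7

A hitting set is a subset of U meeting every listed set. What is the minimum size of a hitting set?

2

H = {Z2, Z7} meets every set (each contains at least one member of H), and |H| = 2.
The sets Atlas, Delta are pairwise disjoint, so any hitting set needs a separate point for each — at least 2. Hence 2 is optimal.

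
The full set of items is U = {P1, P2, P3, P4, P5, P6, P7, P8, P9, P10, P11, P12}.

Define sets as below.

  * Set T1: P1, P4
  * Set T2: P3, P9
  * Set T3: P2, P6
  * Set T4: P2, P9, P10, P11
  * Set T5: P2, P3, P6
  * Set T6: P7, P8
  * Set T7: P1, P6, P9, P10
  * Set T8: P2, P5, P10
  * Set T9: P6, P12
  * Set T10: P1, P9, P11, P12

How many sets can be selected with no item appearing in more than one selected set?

T1, T2, T6, T8, T9 are pairwise disjoint (T1={P1,P4}; T2={P3,P9}; T6={P7,P8}; T8={P2,P5,P10}; T9={P6,P12}).
Every remaining set overlaps one of these, and no 6 of the listed sets are pairwise disjoint, so 5 is the maximum.

5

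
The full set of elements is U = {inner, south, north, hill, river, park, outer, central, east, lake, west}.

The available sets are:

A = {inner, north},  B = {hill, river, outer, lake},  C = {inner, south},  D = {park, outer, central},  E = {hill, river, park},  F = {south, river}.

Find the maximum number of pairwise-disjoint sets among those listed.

A, D, F are pairwise disjoint (A={inner,north}; D={park,outer,central}; F={south,river}).
Every remaining set overlaps one of these, and no 4 of the listed sets are pairwise disjoint, so 3 is the maximum.

3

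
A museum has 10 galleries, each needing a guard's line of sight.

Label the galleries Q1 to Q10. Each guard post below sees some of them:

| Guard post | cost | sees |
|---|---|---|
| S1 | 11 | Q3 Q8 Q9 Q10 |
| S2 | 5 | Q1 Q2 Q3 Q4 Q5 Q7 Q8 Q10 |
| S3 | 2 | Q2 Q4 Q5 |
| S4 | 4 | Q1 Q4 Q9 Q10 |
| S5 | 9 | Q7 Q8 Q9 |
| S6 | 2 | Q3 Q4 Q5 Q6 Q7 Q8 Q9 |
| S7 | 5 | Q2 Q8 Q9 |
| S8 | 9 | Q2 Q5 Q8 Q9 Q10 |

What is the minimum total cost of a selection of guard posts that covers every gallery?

S2, S6 together cover every gallery (S2 ∪ S6 = {Q1, Q2, Q3, Q4, Q5, Q6, Q7, Q8, Q9, Q10}); total cost 5 + 2 = 7.
No covering selection has total cost below 7.

7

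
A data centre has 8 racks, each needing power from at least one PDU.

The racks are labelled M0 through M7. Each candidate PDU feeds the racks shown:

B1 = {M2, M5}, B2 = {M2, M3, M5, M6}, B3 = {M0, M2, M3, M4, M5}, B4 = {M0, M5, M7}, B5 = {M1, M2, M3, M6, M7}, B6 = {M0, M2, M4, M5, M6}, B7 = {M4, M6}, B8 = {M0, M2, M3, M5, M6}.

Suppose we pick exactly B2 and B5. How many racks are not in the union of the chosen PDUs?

Union of B2, B5 = {M1, M2, M3, M5, M6, M7}.
Not covered: M0, M4 — 2 racks.

2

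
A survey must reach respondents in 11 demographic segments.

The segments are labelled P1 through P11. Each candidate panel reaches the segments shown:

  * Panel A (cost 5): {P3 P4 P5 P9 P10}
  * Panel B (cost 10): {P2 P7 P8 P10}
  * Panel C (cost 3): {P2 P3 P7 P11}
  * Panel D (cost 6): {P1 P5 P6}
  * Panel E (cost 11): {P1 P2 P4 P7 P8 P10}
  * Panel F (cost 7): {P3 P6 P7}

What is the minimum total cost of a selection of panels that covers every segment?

24

A, B, C, D together cover every segment (A ∪ B ∪ C ∪ D = {P1, P2, P3, P4, P5, P6, P7, P8, P9, P10, P11}); total cost 5 + 10 + 3 + 6 = 24.
No covering selection has total cost below 24.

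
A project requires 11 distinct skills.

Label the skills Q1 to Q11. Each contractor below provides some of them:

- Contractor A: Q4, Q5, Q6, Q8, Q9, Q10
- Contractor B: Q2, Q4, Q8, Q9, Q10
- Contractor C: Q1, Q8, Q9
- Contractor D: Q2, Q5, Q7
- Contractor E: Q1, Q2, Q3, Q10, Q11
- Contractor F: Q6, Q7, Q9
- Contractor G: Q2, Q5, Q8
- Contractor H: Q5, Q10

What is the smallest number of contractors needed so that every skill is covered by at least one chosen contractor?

3

Take {A, D, E}. Their union is {Q1, Q2, Q3, Q4, Q5, Q6, Q7, Q8, Q9, Q10, Q11}, which is all 11 skills.
Only E contains Q3, so E is forced; the remaining 6 skills need at least 2 more contractors (each remaining contractor adds at most 5) — so at least 3 contractors are needed, and 3 is optimal.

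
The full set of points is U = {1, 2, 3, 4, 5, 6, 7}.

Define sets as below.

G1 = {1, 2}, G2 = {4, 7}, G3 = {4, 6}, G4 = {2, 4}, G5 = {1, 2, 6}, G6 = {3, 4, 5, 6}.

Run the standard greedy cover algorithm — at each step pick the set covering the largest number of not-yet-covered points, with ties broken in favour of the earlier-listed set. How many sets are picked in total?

3

Greedy: pick G6 (covers 4 new) → pick G1 (covers 2 new) → pick G2 (covers 1 new). Total picks: 3.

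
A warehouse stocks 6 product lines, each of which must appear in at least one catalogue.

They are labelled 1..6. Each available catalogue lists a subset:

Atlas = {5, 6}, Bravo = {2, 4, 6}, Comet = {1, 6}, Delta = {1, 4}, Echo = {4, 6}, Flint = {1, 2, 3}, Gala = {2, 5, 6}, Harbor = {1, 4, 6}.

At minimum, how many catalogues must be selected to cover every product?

Atlas and Flint and Harbor together: Atlas ∪ Flint ∪ Harbor = {1, 2, 3, 4, 5, 6} — every product is covered.
Only Flint contains 3, so Flint is forced; the remaining 3 products need at least 2 more catalogues (each remaining catalogue adds at most 2) — so at least 3 catalogues are needed, and 3 is optimal.

3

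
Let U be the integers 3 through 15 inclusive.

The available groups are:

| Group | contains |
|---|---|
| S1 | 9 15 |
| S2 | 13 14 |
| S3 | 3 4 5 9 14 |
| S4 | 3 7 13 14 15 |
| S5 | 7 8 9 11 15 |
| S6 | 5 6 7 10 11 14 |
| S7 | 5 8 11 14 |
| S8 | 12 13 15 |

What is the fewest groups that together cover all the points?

S3 and S5 and S6 and S8 together: S3 ∪ S5 ∪ S6 ∪ S8 = {3, 4, 5, 6, 7, 8, 9, 10, 11, 12, 13, 14, 15} — every point is covered.
Only S6 contains 6, so S6 is forced; the remaining 7 points need at least 3 more groups (each remaining group adds at most 3) — so at least 4 groups are needed, and 4 is optimal.

4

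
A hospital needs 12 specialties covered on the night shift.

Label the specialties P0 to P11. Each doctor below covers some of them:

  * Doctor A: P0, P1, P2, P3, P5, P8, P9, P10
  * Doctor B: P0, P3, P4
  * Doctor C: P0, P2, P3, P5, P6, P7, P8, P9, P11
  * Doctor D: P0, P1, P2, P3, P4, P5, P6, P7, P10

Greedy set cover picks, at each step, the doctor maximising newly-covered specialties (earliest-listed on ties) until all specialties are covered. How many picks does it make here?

Greedy: pick C (covers 9 new) → pick D (covers 3 new). Total picks: 2.

2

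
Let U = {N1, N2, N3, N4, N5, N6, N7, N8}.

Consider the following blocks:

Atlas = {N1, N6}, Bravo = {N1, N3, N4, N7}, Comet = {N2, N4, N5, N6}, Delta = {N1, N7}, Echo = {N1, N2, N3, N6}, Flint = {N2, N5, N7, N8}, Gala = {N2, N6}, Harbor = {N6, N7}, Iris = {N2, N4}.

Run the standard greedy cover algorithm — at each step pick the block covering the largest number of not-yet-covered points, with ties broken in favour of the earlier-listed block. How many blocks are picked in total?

Greedy: pick Bravo (covers 4 new) → pick Comet (covers 3 new) → pick Flint (covers 1 new). Total picks: 3.

3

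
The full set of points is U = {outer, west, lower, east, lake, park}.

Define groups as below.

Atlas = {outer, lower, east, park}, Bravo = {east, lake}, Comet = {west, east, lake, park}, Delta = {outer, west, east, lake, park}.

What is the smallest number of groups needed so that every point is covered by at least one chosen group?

2

Atlas and Comet cover everything between them: the union {outer, west, lower, east, lake, park} is all of U.
No single group has all 6 points (the largest, Delta, has 5), so 2 is optimal.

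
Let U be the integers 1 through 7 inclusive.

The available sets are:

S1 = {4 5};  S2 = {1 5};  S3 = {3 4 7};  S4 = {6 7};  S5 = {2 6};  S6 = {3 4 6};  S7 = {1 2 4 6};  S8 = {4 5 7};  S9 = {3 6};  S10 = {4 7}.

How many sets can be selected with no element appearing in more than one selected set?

S2, S9, S10 are pairwise disjoint (S2={1,5}; S9={3,6}; S10={4,7}).
Every remaining set overlaps one of these, and no 4 of the listed sets are pairwise disjoint, so 3 is the maximum.

3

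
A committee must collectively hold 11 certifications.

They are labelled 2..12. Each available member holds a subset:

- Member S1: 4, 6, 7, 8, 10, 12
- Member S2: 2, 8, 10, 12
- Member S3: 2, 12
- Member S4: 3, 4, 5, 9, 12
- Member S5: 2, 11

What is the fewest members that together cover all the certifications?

3

Take {S1, S4, S5}. Their union is {2, 3, 4, 5, 6, 7, 8, 9, 10, 11, 12}, which is all 11 certifications.
Only S4 contains 3, so S4 is forced; the remaining 6 certifications need at least 2 more members (each remaining member adds at most 4) — so at least 3 members are needed, and 3 is optimal.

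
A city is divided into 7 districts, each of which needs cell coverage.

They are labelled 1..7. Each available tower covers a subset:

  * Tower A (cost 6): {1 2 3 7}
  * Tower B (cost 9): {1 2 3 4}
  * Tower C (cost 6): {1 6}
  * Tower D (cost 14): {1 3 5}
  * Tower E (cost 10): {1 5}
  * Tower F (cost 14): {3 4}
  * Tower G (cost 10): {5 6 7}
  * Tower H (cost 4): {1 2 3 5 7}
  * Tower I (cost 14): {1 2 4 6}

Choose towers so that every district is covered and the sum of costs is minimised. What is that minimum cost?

18

H, I together cover every district (H ∪ I = {1, 2, 3, 4, 5, 6, 7}); total cost 4 + 14 = 18.
The greedy pick H, C, B costs 19; no covering selection beats 18.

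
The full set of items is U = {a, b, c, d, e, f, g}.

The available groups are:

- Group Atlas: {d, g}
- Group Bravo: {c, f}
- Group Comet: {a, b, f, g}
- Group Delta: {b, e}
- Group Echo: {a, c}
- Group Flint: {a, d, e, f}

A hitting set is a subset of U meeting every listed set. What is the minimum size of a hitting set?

H = {c, e, g} meets every group (each contains at least one member of H), and |H| = 3.
The groups Atlas, Bravo, Delta are pairwise disjoint, so any hitting set needs a separate item for each — at least 3. Hence 3 is optimal.

3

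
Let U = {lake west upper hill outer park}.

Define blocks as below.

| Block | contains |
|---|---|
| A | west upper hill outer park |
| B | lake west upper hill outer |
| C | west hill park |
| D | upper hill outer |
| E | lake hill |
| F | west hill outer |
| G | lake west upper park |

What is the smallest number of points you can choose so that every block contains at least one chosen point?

2

Take H = {lake, hill}. Each listed block contains at least one of these, so H is a hitting set of size 2.
No single point lies in every block, so at least 2 are needed and 2 is optimal.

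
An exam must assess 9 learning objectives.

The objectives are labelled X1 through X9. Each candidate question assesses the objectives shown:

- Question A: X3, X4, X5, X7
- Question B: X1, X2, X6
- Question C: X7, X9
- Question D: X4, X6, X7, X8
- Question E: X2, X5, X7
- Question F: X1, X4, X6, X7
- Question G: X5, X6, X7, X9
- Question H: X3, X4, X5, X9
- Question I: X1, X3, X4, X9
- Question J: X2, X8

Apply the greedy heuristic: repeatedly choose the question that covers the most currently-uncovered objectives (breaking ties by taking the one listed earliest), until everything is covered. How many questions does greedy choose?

4

Greedy: pick A (covers 4 new) → pick B (covers 3 new) → pick C (covers 1 new) → pick D (covers 1 new). Total picks: 4.
(The true minimum cover uses only 3 questions, so greedy is not optimal here.)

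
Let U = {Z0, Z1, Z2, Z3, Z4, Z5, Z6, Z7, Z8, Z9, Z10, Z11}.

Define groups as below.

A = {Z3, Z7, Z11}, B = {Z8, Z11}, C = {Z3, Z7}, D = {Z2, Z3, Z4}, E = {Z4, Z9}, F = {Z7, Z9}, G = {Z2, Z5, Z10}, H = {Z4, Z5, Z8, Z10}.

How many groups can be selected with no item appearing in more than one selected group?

4

B, C, E, G are pairwise disjoint (B={Z8,Z11}; C={Z3,Z7}; E={Z4,Z9}; G={Z2,Z5,Z10}).
Every remaining group overlaps one of these, and no 5 of the listed groups are pairwise disjoint, so 4 is the maximum.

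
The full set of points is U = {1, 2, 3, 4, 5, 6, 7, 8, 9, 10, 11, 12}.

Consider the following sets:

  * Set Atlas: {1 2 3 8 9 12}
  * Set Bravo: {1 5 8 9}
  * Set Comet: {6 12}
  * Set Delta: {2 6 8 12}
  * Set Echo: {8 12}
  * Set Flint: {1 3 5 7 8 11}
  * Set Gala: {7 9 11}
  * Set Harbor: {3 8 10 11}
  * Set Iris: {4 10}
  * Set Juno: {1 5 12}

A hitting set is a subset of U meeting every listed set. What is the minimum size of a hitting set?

4

H = {7, 9, 10, 12} meets every set (each contains at least one member of H), and |H| = 4.
No choice of 3 points meets every set, so 4 is the minimum.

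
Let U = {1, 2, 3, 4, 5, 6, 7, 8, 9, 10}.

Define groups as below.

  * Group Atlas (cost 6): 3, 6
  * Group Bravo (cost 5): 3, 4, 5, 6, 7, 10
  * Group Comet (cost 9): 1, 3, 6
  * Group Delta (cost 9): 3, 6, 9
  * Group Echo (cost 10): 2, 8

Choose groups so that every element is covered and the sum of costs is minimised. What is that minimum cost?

33

Bravo, Comet, Delta, Echo together cover every element (Bravo ∪ Comet ∪ Delta ∪ Echo = {1, 2, 3, 4, 5, 6, 7, 8, 9, 10}); total cost 5 + 9 + 9 + 10 = 33.
No covering selection has total cost below 33.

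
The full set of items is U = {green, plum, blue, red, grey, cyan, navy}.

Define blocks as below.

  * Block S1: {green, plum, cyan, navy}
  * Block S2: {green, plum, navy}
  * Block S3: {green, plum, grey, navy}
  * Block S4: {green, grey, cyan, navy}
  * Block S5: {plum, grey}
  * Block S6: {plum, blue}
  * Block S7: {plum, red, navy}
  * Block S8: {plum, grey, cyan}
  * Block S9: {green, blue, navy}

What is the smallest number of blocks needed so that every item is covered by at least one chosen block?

S4 and S7 and S9 together: S4 ∪ S7 ∪ S9 = {green, plum, blue, red, grey, cyan, navy} — every item is covered.
Only S7 contains red, so S7 is forced; the remaining 4 items need at least 2 more blocks (each remaining block adds at most 3) — so at least 3 blocks are needed, and 3 is optimal.

3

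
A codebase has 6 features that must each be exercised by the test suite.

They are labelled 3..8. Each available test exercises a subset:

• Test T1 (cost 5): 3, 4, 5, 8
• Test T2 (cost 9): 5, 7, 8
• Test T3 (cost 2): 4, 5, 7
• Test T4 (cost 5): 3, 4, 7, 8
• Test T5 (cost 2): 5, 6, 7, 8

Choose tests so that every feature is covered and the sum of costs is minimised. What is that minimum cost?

7

T4, T5 together cover every feature (T4 ∪ T5 = {3, 4, 5, 6, 7, 8}); total cost 5 + 2 = 7.
The greedy pick T5, T3, T1 costs 9; no covering selection beats 7.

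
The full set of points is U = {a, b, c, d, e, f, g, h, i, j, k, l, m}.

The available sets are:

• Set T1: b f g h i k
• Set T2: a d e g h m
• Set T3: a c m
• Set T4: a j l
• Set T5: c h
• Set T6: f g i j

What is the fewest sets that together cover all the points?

4

T1, T2, T3, and T4 cover everything between them: the union {a, b, c, d, e, f, g, h, i, j, k, l, m} is all of U.
No 3 of the 6 sets cover everything (all 20 combinations miss at least one point), so 4 is optimal.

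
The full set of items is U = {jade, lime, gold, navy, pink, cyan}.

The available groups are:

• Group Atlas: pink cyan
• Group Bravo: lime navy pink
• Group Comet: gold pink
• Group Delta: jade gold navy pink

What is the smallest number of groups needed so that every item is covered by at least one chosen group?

Atlas and Bravo and Delta together: Atlas ∪ Bravo ∪ Delta = {jade, lime, gold, navy, pink, cyan} — every item is covered.
Only Delta contains jade, so Delta is forced; the remaining 2 items need at least 2 more groups (each remaining group adds at most 1) — so at least 3 groups are needed, and 3 is optimal.

3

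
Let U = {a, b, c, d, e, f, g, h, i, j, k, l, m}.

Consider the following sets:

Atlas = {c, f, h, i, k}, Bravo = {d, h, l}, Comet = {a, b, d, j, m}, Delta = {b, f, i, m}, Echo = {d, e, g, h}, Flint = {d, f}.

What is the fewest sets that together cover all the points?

Take {Atlas, Bravo, Comet, Echo}. Their union is {a, b, c, d, e, f, g, h, i, j, k, l, m}, which is all 13 points.
Only Echo contains e, so Echo is forced; the remaining 9 points need at least 3 more sets (each remaining set adds at most 4) — so at least 4 sets are needed, and 4 is optimal.

4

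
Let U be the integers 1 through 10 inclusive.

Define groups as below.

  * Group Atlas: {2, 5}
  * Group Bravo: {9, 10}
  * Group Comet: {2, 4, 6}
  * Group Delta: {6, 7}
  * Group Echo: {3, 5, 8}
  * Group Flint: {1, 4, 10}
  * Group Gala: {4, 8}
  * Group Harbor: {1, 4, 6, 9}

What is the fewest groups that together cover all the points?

5

Take {Bravo, Comet, Delta, Echo, Flint}. Their union is {1, 2, 3, 4, 5, 6, 7, 8, 9, 10}, which is all 10 points.
No 4 of the 8 groups cover everything (all 70 combinations miss at least one point), so 5 is optimal.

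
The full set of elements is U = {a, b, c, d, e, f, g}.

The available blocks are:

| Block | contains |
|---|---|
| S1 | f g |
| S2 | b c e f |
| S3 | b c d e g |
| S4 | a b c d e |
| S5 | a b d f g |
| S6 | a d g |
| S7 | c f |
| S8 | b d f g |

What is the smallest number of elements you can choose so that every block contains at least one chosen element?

2

Take H = {c, g}. Each listed block contains at least one of these, so H is a hitting set of size 2.
The blocks S6, S7 are pairwise disjoint, so any hitting set needs a separate element for each — at least 2. Hence 2 is optimal.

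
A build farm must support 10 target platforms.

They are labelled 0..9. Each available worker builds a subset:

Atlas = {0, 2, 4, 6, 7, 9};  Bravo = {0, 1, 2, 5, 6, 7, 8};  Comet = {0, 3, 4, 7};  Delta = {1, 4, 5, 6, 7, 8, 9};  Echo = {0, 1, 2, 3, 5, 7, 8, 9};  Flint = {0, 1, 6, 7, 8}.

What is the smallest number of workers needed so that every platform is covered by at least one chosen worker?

2

Delta and Echo together: Delta ∪ Echo = {0, 1, 2, 3, 4, 5, 6, 7, 8, 9} — every platform is covered.
No single worker has all 10 platforms (the largest, Echo, has 8), so 2 is optimal.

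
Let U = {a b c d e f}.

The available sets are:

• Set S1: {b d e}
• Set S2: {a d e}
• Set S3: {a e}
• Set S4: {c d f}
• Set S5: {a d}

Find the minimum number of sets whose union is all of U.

3

S1 and S2 and S4 together: S1 ∪ S2 ∪ S4 = {a, b, c, d, e, f} — every item is covered.
Only S1 contains b, so S1 is forced; the remaining 3 items need at least 2 more sets (each remaining set adds at most 2) — so at least 3 sets are needed, and 3 is optimal.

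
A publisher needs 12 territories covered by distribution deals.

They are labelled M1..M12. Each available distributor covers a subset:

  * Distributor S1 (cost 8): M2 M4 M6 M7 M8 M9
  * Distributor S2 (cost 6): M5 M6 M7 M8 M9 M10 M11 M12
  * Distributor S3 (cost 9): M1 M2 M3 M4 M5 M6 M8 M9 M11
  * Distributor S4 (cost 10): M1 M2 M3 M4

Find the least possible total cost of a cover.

S2, S3 together cover every territory (S2 ∪ S3 = {M1, M2, M3, M4, M5, M6, M7, M8, M9, M10, M11, M12}); total cost 6 + 9 = 15.
No covering selection has total cost below 15.

15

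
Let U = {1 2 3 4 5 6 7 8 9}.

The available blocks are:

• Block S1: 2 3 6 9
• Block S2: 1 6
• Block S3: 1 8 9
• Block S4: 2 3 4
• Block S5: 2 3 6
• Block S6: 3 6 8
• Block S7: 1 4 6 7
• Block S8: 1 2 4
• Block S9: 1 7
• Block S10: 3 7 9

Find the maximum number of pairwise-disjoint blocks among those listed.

S3, S5 are pairwise disjoint (S3={1,8,9}; S5={2,3,6}).
Every remaining block overlaps one of these, and no 3 of the listed blocks are pairwise disjoint, so 2 is the maximum.

2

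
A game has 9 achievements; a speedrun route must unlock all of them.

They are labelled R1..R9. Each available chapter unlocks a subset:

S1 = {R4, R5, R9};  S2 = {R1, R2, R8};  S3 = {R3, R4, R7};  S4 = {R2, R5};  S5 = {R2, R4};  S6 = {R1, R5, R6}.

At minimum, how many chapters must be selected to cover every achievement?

4

Take {S1, S2, S3, S6}. Their union is {R1, R2, R3, R4, R5, R6, R7, R8, R9}, which is all 9 achievements.
No 3 of the 6 chapters cover everything (all 20 combinations miss at least one achievement), so 4 is optimal.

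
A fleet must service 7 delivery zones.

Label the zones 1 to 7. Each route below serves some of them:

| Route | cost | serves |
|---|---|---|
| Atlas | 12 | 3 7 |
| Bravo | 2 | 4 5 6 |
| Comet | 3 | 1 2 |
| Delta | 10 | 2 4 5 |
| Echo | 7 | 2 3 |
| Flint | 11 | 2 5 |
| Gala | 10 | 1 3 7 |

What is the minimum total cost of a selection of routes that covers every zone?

15

Bravo, Comet, Gala together cover every zone (Bravo ∪ Comet ∪ Gala = {1, 2, 3, 4, 5, 6, 7}); total cost 2 + 3 + 10 = 15.
No covering selection has total cost below 15.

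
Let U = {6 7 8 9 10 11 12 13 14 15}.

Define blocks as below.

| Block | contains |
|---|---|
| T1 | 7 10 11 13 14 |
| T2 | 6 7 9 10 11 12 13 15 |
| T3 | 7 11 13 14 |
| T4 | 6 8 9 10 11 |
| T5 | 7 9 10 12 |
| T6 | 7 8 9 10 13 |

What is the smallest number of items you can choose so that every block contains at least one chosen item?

2

Take H = {10, 14}. Each listed block contains at least one of these, so H is a hitting set of size 2.
No single item lies in every block, so at least 2 are needed and 2 is optimal.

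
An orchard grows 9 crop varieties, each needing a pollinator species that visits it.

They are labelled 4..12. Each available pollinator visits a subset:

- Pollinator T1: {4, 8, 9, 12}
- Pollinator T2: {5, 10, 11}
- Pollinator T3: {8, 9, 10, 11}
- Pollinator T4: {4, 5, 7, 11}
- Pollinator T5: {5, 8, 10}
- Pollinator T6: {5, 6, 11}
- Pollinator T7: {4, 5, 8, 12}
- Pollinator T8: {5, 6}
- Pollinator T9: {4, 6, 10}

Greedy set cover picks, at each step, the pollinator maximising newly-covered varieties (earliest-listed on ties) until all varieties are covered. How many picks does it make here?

4

Greedy: pick T1 (covers 4 new) → pick T2 (covers 3 new) → pick T4 (covers 1 new) → pick T6 (covers 1 new). Total picks: 4.
(The true minimum cover uses only 3 pollinators, so greedy is not optimal here.)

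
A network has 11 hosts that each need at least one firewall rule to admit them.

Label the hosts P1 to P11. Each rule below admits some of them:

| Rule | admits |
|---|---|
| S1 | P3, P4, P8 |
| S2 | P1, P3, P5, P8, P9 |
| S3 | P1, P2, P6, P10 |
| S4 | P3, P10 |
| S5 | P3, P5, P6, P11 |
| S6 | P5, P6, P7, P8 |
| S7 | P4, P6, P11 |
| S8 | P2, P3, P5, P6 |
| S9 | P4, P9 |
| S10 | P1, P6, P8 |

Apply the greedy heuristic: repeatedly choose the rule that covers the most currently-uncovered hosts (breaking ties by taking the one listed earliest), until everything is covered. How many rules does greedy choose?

4

Greedy: pick S2 (covers 5 new) → pick S3 (covers 3 new) → pick S7 (covers 2 new) → pick S6 (covers 1 new). Total picks: 4.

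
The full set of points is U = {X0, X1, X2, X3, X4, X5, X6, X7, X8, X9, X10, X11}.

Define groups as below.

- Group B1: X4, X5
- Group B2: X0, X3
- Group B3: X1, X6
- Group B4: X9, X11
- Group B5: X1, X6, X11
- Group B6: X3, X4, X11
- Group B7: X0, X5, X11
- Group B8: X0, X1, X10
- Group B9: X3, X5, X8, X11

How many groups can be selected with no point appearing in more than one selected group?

4

B1, B2, B3, B4 are pairwise disjoint (B1={X4,X5}; B2={X0,X3}; B3={X1,X6}; B4={X9,X11}).
Every remaining group overlaps one of these, and no 5 of the listed groups are pairwise disjoint, so 4 is the maximum.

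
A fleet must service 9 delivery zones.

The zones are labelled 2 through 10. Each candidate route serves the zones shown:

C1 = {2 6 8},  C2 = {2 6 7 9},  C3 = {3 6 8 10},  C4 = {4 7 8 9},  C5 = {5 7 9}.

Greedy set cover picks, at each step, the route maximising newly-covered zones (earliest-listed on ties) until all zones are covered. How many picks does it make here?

4

Greedy: pick C2 (covers 4 new) → pick C3 (covers 3 new) → pick C4 (covers 1 new) → pick C5 (covers 1 new). Total picks: 4.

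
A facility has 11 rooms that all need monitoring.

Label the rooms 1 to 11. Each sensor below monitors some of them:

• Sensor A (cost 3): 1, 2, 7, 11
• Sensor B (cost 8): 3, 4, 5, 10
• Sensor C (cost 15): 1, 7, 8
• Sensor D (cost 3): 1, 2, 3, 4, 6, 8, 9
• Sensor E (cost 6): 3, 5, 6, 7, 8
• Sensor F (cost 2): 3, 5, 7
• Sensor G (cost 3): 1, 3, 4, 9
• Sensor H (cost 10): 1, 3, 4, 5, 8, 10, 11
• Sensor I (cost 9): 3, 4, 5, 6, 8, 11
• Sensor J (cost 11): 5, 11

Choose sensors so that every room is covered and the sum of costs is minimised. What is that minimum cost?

14

A, B, D together cover every room (A ∪ B ∪ D = {1, 2, 3, 4, 5, 6, 7, 8, 9, 10, 11}); total cost 3 + 8 + 3 = 14.
The greedy pick D, F, A, B costs 16; no covering selection beats 14.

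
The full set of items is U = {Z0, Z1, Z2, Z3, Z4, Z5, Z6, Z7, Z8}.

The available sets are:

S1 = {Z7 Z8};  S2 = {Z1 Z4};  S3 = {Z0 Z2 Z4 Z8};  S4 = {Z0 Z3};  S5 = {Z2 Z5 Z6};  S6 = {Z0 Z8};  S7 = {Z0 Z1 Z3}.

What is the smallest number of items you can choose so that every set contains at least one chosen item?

4

H = {Z0, Z1, Z6, Z7} meets every set (each contains at least one member of H), and |H| = 4.
The sets S1, S2, S4, S5 are pairwise disjoint, so any hitting set needs a separate item for each — at least 4. Hence 4 is optimal.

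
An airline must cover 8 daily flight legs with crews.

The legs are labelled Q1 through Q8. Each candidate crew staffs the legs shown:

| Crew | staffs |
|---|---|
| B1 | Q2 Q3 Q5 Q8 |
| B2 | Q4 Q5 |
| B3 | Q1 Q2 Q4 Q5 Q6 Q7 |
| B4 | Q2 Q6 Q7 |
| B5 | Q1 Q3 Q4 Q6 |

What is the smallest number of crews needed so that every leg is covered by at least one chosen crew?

2

Take {B1, B3}. Their union is {Q1, Q2, Q3, Q4, Q5, Q6, Q7, Q8}, which is all 8 legs.
No single crew has all 8 legs (the largest, B3, has 6), so 2 is optimal.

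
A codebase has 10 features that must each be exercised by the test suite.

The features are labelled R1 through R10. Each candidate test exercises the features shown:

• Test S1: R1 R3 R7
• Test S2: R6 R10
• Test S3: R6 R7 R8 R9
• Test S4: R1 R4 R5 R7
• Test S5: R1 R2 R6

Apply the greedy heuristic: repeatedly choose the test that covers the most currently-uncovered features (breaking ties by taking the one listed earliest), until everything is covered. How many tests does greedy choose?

5

Greedy: pick S3 (covers 4 new) → pick S4 (covers 3 new) → pick S1 (covers 1 new) → pick S2 (covers 1 new) → pick S5 (covers 1 new). Total picks: 5.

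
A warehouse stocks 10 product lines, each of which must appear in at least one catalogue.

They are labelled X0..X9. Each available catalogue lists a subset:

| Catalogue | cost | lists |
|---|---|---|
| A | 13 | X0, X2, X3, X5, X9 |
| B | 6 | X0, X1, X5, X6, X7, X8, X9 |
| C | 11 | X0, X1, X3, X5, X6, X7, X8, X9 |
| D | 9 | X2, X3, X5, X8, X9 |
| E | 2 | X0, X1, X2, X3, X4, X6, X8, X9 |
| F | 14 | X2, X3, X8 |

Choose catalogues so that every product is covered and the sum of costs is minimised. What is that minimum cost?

B, E together cover every product (B ∪ E = {X0, X1, X2, X3, X4, X5, X6, X7, X8, X9}); total cost 6 + 2 = 8.
No covering selection has total cost below 8.

8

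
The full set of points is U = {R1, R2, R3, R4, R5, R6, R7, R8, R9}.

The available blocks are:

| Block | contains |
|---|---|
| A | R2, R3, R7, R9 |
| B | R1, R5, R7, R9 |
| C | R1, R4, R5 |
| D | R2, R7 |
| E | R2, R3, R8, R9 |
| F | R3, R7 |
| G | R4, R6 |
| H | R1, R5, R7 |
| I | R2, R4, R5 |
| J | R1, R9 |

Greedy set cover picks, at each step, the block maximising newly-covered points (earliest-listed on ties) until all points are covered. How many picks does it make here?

4

Greedy: pick A (covers 4 new) → pick C (covers 3 new) → pick E (covers 1 new) → pick G (covers 1 new). Total picks: 4.
(The true minimum cover uses only 3 blocks, so greedy is not optimal here.)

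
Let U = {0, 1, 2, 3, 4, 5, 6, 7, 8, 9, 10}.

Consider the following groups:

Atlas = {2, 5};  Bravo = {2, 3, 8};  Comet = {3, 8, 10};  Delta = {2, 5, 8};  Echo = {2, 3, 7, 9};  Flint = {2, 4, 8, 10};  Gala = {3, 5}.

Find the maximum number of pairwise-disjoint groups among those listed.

Flint, Gala are pairwise disjoint (Flint={2,4,8,10}; Gala={3,5}).
Every remaining group overlaps one of these, and no 3 of the listed groups are pairwise disjoint, so 2 is the maximum.

2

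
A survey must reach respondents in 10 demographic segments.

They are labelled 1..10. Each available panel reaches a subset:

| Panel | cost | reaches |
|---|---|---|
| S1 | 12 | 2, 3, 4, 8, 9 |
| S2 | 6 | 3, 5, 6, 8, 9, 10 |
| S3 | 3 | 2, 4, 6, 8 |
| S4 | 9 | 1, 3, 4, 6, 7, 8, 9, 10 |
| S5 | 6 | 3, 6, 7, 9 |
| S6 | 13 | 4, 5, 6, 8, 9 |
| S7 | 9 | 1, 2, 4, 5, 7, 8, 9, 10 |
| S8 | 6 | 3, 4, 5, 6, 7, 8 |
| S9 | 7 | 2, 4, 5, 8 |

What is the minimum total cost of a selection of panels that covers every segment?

15

S5, S7 together cover every segment (S5 ∪ S7 = {1, 2, 3, 4, 5, 6, 7, 8, 9, 10}); total cost 6 + 9 = 15.
The greedy pick S3, S2, S4 costs 18; no covering selection beats 15.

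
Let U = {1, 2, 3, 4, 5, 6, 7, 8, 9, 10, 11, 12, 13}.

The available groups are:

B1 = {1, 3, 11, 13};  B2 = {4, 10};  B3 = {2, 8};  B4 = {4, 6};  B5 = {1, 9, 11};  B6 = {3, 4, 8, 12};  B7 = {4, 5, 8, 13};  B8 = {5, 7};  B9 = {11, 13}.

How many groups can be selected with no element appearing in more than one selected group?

4

B1, B3, B4, B8 are pairwise disjoint (B1={1,3,11,13}; B3={2,8}; B4={4,6}; B8={5,7}).
Every remaining group overlaps one of these, and no 5 of the listed groups are pairwise disjoint, so 4 is the maximum.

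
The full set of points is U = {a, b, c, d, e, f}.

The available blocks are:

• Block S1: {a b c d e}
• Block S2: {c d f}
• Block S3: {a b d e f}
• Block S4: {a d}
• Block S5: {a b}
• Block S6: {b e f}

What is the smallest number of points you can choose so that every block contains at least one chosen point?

The 2 points {a, f} hit every block.
The blocks S2, S5 are pairwise disjoint, so any hitting set needs a separate point for each — at least 2. Hence 2 is optimal.

2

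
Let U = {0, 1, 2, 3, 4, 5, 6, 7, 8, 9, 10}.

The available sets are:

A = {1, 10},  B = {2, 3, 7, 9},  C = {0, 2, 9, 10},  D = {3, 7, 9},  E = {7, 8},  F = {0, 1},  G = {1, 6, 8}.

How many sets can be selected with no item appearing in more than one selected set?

E, F are pairwise disjoint (E={7,8}; F={0,1}).
Every remaining set overlaps one of these, and no 3 of the listed sets are pairwise disjoint, so 2 is the maximum.

2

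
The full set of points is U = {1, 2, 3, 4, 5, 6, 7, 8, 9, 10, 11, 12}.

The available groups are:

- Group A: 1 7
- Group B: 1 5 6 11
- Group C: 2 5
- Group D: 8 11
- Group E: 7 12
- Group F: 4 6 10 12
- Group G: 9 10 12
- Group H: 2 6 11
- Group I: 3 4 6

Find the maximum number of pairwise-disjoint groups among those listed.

A, C, D, G, I are pairwise disjoint (A={1,7}; C={2,5}; D={8,11}; G={9,10,12}; I={3,4,6}).
Every remaining group overlaps one of these, and no 6 of the listed groups are pairwise disjoint, so 5 is the maximum.

5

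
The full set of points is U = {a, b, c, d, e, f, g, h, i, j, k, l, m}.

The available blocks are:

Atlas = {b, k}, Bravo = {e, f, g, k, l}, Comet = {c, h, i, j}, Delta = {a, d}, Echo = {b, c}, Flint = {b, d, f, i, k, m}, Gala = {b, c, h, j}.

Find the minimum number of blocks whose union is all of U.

Bravo and Delta and Flint and Gala together: Bravo ∪ Delta ∪ Flint ∪ Gala = {a, b, c, d, e, f, g, h, i, j, k, l, m} — every point is covered.
Only Delta contains a, so Delta is forced; the remaining 11 points need at least 3 more blocks (each remaining block adds at most 5) — so at least 4 blocks are needed, and 4 is optimal.

4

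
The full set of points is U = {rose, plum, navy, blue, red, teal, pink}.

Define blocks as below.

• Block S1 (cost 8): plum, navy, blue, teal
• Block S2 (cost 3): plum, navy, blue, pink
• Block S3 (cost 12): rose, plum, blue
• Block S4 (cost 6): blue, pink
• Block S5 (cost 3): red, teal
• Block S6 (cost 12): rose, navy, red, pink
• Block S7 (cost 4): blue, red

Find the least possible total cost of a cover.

18

S2, S5, S6 together cover every point (S2 ∪ S5 ∪ S6 = {rose, plum, navy, blue, red, teal, pink}); total cost 3 + 3 + 12 = 18.
No covering selection has total cost below 18.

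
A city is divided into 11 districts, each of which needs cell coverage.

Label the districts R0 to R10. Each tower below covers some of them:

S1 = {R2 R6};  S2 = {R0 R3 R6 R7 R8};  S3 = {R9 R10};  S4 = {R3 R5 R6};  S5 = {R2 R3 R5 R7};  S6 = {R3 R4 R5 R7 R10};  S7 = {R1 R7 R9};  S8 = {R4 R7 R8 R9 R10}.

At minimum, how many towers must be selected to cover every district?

Take {S2, S5, S6, S7}. Their union is {R0, R1, R2, R3, R4, R5, R6, R7, R8, R9, R10}, which is all 11 districts.
No 3 of the 8 towers cover everything (all 56 combinations miss at least one district), so 4 is optimal.

4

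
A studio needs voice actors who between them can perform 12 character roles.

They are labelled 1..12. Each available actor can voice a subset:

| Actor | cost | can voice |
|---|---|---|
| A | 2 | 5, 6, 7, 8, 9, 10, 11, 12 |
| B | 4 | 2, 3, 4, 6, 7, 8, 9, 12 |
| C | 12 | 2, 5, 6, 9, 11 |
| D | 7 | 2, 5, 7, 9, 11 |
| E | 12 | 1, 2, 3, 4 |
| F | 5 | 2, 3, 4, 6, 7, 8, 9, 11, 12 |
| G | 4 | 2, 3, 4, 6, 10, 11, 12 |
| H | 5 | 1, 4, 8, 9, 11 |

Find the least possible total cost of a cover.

A, B, H together cover every role (A ∪ B ∪ H = {1, 2, 3, 4, 5, 6, 7, 8, 9, 10, 11, 12}); total cost 2 + 4 + 5 = 11.
No covering selection has total cost below 11.

11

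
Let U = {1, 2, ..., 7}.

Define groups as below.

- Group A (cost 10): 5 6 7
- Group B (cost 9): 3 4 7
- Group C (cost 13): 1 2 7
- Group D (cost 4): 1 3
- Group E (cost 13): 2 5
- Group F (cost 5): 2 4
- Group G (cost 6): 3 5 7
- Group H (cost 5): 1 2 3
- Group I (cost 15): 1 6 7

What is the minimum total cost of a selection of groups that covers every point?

19

A, D, F together cover every point (A ∪ D ∪ F = {1, 2, 3, 4, 5, 6, 7}); total cost 10 + 4 + 5 = 19.
The greedy pick H, G, F, A costs 26; no covering selection beats 19.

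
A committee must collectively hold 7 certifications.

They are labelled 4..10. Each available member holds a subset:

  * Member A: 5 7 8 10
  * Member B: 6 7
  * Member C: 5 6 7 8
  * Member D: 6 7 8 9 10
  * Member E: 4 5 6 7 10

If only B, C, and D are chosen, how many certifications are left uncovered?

1

Union of B, C, D = {5, 6, 7, 8, 9, 10}.
Not covered: 4 — 1 certification.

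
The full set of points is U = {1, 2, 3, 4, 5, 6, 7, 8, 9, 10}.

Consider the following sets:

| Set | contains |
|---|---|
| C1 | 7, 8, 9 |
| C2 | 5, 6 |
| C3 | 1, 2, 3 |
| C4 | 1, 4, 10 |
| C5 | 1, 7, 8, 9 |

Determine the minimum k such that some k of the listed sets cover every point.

4

Take {C1, C2, C3, C4}. Their union is {1, 2, 3, 4, 5, 6, 7, 8, 9, 10}, which is all 10 points.
Only C3 contains 2, so C3 is forced; the remaining 7 points need at least 3 more sets (each remaining set adds at most 3) — so at least 4 sets are needed, and 4 is optimal.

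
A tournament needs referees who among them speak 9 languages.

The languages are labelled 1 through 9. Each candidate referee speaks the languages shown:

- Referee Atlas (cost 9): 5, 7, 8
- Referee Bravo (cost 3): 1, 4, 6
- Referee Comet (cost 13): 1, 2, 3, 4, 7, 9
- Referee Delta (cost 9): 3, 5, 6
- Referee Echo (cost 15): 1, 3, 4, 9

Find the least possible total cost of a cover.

Atlas, Bravo, Comet together cover every language (Atlas ∪ Bravo ∪ Comet = {1, 2, 3, 4, 5, 6, 7, 8, 9}); total cost 9 + 3 + 13 = 25.
No covering selection has total cost below 25.

25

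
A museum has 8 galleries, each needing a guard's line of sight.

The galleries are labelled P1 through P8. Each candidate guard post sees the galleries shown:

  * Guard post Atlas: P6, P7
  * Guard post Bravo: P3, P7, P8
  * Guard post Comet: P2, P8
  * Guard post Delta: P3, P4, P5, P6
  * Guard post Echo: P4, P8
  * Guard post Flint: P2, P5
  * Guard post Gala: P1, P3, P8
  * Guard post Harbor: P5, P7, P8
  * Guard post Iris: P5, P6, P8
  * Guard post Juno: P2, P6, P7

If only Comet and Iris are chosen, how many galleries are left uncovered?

4

Union of Comet, Iris = {P2, P5, P6, P8}.
Not covered: P1, P3, P4, P7 — 4 galleries.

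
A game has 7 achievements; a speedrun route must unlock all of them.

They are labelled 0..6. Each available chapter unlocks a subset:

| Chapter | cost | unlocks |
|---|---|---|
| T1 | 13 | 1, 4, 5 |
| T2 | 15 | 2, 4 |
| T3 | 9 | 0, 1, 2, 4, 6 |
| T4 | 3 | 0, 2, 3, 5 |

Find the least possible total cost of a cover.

T3, T4 together cover every achievement (T3 ∪ T4 = {0, 1, 2, 3, 4, 5, 6}); total cost 9 + 3 = 12.
No covering selection has total cost below 12.

12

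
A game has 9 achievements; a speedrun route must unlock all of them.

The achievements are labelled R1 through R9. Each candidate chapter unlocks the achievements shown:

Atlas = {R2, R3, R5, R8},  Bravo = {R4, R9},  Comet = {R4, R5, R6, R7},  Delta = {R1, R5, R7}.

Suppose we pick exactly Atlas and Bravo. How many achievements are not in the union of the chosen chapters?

3

Union of Atlas, Bravo = {R2, R3, R4, R5, R8, R9}.
Not covered: R1, R6, R7 — 3 achievements.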